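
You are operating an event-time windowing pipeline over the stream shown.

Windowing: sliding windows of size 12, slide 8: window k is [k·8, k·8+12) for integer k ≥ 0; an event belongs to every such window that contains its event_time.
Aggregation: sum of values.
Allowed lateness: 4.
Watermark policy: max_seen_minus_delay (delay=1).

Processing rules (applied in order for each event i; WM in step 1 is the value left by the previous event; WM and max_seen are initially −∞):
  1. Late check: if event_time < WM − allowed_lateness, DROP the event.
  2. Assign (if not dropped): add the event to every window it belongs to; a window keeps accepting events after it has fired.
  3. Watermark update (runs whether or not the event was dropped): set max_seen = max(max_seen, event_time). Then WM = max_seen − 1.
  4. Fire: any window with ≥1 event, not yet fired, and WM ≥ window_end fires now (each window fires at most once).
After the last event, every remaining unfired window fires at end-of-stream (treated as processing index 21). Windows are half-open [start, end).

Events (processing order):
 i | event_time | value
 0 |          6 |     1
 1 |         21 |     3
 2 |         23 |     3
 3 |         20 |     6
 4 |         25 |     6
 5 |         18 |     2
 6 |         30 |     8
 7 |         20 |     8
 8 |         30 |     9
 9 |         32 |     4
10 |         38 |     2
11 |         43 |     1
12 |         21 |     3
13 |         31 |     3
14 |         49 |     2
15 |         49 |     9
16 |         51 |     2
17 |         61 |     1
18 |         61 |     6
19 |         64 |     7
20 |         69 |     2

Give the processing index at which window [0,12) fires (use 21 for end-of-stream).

1

i=0 t=6 v=1: → [0,12); WM=5
i=1 t=21 v=3: → [16,28); WM=20; [0,12) fires=1
i=2 t=23 v=3: → [16,28); WM=22
i=3 t=20 v=6: → [16,28); WM=22
i=4 t=25 v=6: → [24,36),[16,28); WM=24
i=5 t=18 v=2: DROP (t<24-4); WM=24
i=6 t=30 v=8: → [24,36); WM=29; [16,28) fires=18
i=7 t=20 v=8: DROP (t<29-4); WM=29
i=8 t=30 v=9: → [24,36); WM=29
i=9 t=32 v=4: → [32,44),[24,36); WM=31
i=10 t=38 v=2: → [32,44); WM=37; [24,36) fires=27
i=11 t=43 v=1: → [40,52),[32,44); WM=42
i=12 t=21 v=3: DROP (t<42-4); WM=42
i=13 t=31 v=3: DROP (t<42-4); WM=42
i=14 t=49 v=2: → [48,60),[40,52); WM=48; [32,44) fires=7
i=15 t=49 v=9: → [48,60),[40,52); WM=48
i=16 t=51 v=2: → [48,60),[40,52); WM=50
i=17 t=61 v=1: → [56,68); WM=60; [40,52) fires=14 [48,60) fires=13
i=18 t=61 v=6: → [56,68); WM=60
i=19 t=64 v=7: → [64,76),[56,68); WM=63
i=20 t=69 v=2: → [64,76); WM=68; [56,68) fires=14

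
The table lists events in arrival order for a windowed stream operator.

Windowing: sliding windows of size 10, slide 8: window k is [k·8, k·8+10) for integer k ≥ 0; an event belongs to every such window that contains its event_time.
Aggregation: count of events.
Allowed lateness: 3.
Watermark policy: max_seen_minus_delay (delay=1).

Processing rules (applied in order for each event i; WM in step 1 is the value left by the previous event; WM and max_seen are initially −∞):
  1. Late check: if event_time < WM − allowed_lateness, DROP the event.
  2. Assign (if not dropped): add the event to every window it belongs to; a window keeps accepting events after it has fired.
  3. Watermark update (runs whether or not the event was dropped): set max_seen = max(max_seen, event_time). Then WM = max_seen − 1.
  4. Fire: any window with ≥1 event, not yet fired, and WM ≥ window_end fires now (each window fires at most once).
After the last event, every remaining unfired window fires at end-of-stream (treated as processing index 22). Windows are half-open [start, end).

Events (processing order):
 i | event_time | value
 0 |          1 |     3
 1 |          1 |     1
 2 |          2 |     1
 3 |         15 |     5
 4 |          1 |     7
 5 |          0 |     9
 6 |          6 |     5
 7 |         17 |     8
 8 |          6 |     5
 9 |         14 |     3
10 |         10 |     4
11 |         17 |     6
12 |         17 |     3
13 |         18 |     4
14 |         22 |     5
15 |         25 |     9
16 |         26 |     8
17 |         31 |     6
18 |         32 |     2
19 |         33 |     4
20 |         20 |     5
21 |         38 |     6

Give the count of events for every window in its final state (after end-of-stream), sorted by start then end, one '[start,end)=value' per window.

[0,10)=3 [8,18)=5 [16,26)=6 [24,34)=5 [32,42)=3

i=0 t=1 v=3: → [0,10); WM=0
i=1 t=1 v=1: → [0,10); WM=0
i=2 t=2 v=1: → [0,10); WM=1
i=3 t=15 v=5: → [8,18); WM=14; [0,10) fires=3
i=4 t=1 v=7: DROP (t<14-3); WM=14
i=5 t=0 v=9: DROP (t<14-3); WM=14
i=6 t=6 v=5: DROP (t<14-3); WM=14
i=7 t=17 v=8: → [16,26),[8,18); WM=16
i=8 t=6 v=5: DROP (t<16-3); WM=16
i=9 t=14 v=3: → [8,18); WM=16
i=10 t=10 v=4: DROP (t<16-3); WM=16
i=11 t=17 v=6: → [16,26),[8,18); WM=16
i=12 t=17 v=3: → [16,26),[8,18); WM=16
i=13 t=18 v=4: → [16,26); WM=17
i=14 t=22 v=5: → [16,26); WM=21; [8,18) fires=5
i=15 t=25 v=9: → [24,34),[16,26); WM=24
i=16 t=26 v=8: → [24,34); WM=25
i=17 t=31 v=6: → [24,34); WM=30; [16,26) fires=6
i=18 t=32 v=2: → [32,42),[24,34); WM=31
i=19 t=33 v=4: → [32,42),[24,34); WM=32
i=20 t=20 v=5: DROP (t<32-3); WM=32
i=21 t=38 v=6: → [32,42); WM=37; [24,34) fires=5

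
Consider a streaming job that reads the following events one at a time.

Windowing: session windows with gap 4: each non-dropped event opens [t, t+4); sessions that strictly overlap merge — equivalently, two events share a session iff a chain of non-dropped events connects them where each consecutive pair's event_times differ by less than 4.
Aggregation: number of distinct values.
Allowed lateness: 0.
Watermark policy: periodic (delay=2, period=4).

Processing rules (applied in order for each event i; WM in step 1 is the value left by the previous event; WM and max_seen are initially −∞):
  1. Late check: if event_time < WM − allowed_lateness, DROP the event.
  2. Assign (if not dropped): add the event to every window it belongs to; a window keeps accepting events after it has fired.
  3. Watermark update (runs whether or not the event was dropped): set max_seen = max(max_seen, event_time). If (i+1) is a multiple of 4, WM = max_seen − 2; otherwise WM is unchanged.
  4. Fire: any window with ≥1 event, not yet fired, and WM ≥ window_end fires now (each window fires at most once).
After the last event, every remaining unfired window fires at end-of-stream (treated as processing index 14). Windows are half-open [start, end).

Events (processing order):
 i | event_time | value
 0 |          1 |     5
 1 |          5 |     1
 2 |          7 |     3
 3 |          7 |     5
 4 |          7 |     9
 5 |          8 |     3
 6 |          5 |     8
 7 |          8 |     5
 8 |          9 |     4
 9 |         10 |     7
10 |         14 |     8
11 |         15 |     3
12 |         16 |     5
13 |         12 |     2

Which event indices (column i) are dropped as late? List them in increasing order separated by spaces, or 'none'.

13

i=0 t=1 v=5: → [1,5); WM=−∞
i=1 t=5 v=1: → [5,9); WM=−∞
i=2 t=7 v=3: → [5,11); WM=−∞
i=3 t=7 v=5: → [5,11); WM=5
i=4 t=7 v=9: → [5,11); WM=5
i=5 t=8 v=3: → [5,12); WM=5
i=6 t=5 v=8: → [5,12); WM=5
i=7 t=8 v=5: → [5,12); WM=6
i=8 t=9 v=4: → [5,13); WM=6
i=9 t=10 v=7: → [5,14); WM=6
i=10 t=14 v=8: → [14,18); WM=6
i=11 t=15 v=3: → [14,19); WM=13
i=12 t=16 v=5: → [14,20); WM=13
i=13 t=12 v=2: DROP (t<13-0); WM=13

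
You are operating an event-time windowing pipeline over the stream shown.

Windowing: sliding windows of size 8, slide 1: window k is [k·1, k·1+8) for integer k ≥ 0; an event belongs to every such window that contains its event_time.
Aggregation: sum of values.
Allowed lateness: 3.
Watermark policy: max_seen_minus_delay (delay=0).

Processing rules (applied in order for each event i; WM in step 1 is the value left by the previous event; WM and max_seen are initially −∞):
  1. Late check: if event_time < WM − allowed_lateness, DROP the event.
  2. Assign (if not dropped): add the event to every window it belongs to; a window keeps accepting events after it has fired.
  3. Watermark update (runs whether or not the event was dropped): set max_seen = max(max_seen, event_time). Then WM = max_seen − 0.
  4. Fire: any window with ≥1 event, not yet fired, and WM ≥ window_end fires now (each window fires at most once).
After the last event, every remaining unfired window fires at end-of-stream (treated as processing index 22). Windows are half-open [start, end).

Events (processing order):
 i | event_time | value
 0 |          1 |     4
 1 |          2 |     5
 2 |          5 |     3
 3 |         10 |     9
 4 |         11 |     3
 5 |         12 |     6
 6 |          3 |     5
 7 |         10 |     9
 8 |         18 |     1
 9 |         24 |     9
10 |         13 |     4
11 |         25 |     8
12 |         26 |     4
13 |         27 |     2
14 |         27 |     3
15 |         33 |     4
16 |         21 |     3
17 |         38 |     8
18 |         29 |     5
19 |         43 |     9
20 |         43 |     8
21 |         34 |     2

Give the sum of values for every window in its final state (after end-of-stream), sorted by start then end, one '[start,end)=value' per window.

i=0 t=1 v=4: → [1,9),[0,8); WM=1
i=1 t=2 v=5: → [2,10),[1,9),[0,8); WM=2
i=2 t=5 v=3: → [5,13),[4,12),[3,11),[2,10),[1,9),[0,8); WM=5
i=3 t=10 v=9: → [10,18),[9,17),[8,16),[7,15),[6,14),[5,13),[4,12),[3,11); WM=10; [0,8) fires=12 [1,9) fires=12 [2,10) fires=8
i=4 t=11 v=3: → [11,19),[10,18),[9,17),[8,16),[7,15),[6,14),[5,13),[4,12); WM=11; [3,11) fires=12
i=5 t=12 v=6: → [12,20),[11,19),[10,18),[9,17),[8,16),[7,15),[6,14),[5,13); WM=12; [4,12) fires=15
i=6 t=3 v=5: DROP (t<12-3); WM=12
i=7 t=10 v=9: → [10,18),[9,17),[8,16),[7,15),[6,14),[5,13),[4,12),[3,11); WM=12
i=8 t=18 v=1: → [18,26),[17,25),[16,24),[15,23),[14,22),[13,21),[12,20),[11,19); WM=18; [5,13) fires=30 [6,14) fires=27 [7,15) fires=27 [8,16) fires=27 [9,17) fires=27 [10,18) fires=27
i=9 t=24 v=9: → [24,32),[23,31),[22,30),[21,29),[20,28),[19,27),[18,26),[17,25); WM=24; [11,19) fires=10 [12,20) fires=7 [13,21) fires=1 [14,22) fires=1 [15,23) fires=1 [16,24) fires=1
i=10 t=13 v=4: DROP (t<24-3); WM=24
i=11 t=25 v=8: → [25,33),[24,32),[23,31),[22,30),[21,29),[20,28),[19,27),[18,26); WM=25; [17,25) fires=10
i=12 t=26 v=4: → [26,34),[25,33),[24,32),[23,31),[22,30),[21,29),[20,28),[19,27); WM=26; [18,26) fires=18
i=13 t=27 v=2: → [27,35),[26,34),[25,33),[24,32),[23,31),[22,30),[21,29),[20,28); WM=27; [19,27) fires=21
i=14 t=27 v=3: → [27,35),[26,34),[25,33),[24,32),[23,31),[22,30),[21,29),[20,28); WM=27
i=15 t=33 v=4: → [33,41),[32,40),[31,39),[30,38),[29,37),[28,36),[27,35),[26,34); WM=33; [20,28) fires=26 [21,29) fires=26 [22,30) fires=26 [23,31) fires=26 [24,32) fires=26 [25,33) fires=17
i=16 t=21 v=3: DROP (t<33-3); WM=33
i=17 t=38 v=8: → [38,46),[37,45),[36,44),[35,43),[34,42),[33,41),[32,40),[31,39); WM=38; [26,34) fires=13 [27,35) fires=9 [28,36) fires=4 [29,37) fires=4 [30,38) fires=4
i=18 t=29 v=5: DROP (t<38-3); WM=38
i=19 t=43 v=9: → [43,51),[42,50),[41,49),[40,48),[39,47),[38,46),[37,45),[36,44); WM=43; [31,39) fires=12 [32,40) fires=12 [33,41) fires=12 [34,42) fires=8 [35,43) fires=8
i=20 t=43 v=8: → [43,51),[42,50),[41,49),[40,48),[39,47),[38,46),[37,45),[36,44); WM=43
i=21 t=34 v=2: DROP (t<43-3); WM=43

[0,8)=12 [1,9)=12 [2,10)=8 [3,11)=21 [4,12)=24 [5,13)=30 [6,14)=27 [7,15)=27 [8,16)=27 [9,17)=27 [10,18)=27 [11,19)=10 [12,20)=7 [13,21)=1 [14,22)=1 [15,23)=1 [16,24)=1 [17,25)=10 [18,26)=18 [19,27)=21 [20,28)=26 [21,29)=26 [22,30)=26 [23,31)=26 [24,32)=26 [25,33)=17 [26,34)=13 [27,35)=9 [28,36)=4 [29,37)=4 [30,38)=4 [31,39)=12 [32,40)=12 [33,41)=12 [34,42)=8 [35,43)=8 [36,44)=25 [37,45)=25 [38,46)=25 [39,47)=17 [40,48)=17 [41,49)=17 [42,50)=17 [43,51)=17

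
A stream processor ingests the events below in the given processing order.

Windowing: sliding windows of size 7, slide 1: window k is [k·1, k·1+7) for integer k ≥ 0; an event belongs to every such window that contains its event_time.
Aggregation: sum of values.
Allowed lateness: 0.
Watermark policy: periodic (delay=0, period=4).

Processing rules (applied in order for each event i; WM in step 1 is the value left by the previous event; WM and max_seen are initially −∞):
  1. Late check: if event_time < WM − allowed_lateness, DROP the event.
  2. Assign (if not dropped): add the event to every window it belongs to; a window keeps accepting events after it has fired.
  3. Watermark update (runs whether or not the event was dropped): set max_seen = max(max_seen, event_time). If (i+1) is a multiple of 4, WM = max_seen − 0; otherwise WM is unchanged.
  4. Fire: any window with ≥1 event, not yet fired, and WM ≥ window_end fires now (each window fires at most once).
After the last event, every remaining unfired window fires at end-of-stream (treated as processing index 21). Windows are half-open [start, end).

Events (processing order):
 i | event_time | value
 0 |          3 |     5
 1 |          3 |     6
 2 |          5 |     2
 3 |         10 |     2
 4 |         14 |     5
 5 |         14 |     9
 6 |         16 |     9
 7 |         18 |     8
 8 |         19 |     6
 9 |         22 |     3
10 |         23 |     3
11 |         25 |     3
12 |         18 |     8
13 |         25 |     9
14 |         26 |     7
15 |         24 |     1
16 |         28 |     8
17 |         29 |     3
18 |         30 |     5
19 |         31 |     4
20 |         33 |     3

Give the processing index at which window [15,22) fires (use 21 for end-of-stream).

i=0 t=3 v=5: → [3,10),[2,9),[1,8),[0,7); WM=−∞
i=1 t=3 v=6: → [3,10),[2,9),[1,8),[0,7); WM=−∞
i=2 t=5 v=2: → [5,12),[4,11),[3,10),[2,9),[1,8),[0,7); WM=−∞
i=3 t=10 v=2: → [10,17),[9,16),[8,15),[7,14),[6,13),[5,12),[4,11); WM=10; [0,7) fires=13 [1,8) fires=13 [2,9) fires=13 [3,10) fires=13
i=4 t=14 v=5: → [14,21),[13,20),[12,19),[11,18),[10,17),[9,16),[8,15); WM=10
i=5 t=14 v=9: → [14,21),[13,20),[12,19),[11,18),[10,17),[9,16),[8,15); WM=10
i=6 t=16 v=9: → [16,23),[15,22),[14,21),[13,20),[12,19),[11,18),[10,17); WM=10
i=7 t=18 v=8: → [18,25),[17,24),[16,23),[15,22),[14,21),[13,20),[12,19); WM=18; [4,11) fires=4 [5,12) fires=4 [6,13) fires=2 [7,14) fires=2 [8,15) fires=16 [9,16) fires=16 [10,17) fires=25 [11,18) fires=23
i=8 t=19 v=6: → [19,26),[18,25),[17,24),[16,23),[15,22),[14,21),[13,20); WM=18
i=9 t=22 v=3: → [22,29),[21,28),[20,27),[19,26),[18,25),[17,24),[16,23); WM=18
i=10 t=23 v=3: → [23,30),[22,29),[21,28),[20,27),[19,26),[18,25),[17,24); WM=18
i=11 t=25 v=3: → [25,32),[24,31),[23,30),[22,29),[21,28),[20,27),[19,26); WM=25; [12,19) fires=31 [13,20) fires=37 [14,21) fires=37 [15,22) fires=23 [16,23) fires=26 [17,24) fires=20 [18,25) fires=20
i=12 t=18 v=8: DROP (t<25-0); WM=25
i=13 t=25 v=9: → [25,32),[24,31),[23,30),[22,29),[21,28),[20,27),[19,26); WM=25
i=14 t=26 v=7: → [26,33),[25,32),[24,31),[23,30),[22,29),[21,28),[20,27); WM=25
i=15 t=24 v=1: DROP (t<25-0); WM=26; [19,26) fires=24
i=16 t=28 v=8: → [28,35),[27,34),[26,33),[25,32),[24,31),[23,30),[22,29); WM=26
i=17 t=29 v=3: → [29,36),[28,35),[27,34),[26,33),[25,32),[24,31),[23,30); WM=26
i=18 t=30 v=5: → [30,37),[29,36),[28,35),[27,34),[26,33),[25,32),[24,31); WM=26
i=19 t=31 v=4: → [31,38),[30,37),[29,36),[28,35),[27,34),[26,33),[25,32); WM=31; [20,27) fires=25 [21,28) fires=25 [22,29) fires=33 [23,30) fires=33 [24,31) fires=35
i=20 t=33 v=3: → [33,40),[32,39),[31,38),[30,37),[29,36),[28,35),[27,34); WM=31

11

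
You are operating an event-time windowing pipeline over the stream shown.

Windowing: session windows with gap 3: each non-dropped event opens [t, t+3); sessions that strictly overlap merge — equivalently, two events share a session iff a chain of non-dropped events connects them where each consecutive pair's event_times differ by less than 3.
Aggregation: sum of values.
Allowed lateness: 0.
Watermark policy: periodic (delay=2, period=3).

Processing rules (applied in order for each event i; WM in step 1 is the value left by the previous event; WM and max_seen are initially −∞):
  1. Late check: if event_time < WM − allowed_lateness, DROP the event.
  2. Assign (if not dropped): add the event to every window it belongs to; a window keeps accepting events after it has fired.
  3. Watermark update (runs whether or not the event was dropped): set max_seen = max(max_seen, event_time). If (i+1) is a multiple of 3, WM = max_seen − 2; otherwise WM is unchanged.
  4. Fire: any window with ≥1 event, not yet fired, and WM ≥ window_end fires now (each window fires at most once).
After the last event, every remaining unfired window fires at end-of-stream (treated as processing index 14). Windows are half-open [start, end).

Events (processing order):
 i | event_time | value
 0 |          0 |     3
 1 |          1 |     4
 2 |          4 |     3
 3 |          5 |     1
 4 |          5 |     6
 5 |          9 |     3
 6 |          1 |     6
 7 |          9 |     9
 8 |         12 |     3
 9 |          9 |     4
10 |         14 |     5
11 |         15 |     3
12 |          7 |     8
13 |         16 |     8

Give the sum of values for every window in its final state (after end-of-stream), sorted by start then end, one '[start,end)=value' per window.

i=0 t=0 v=3: → [0,3); WM=−∞
i=1 t=1 v=4: → [0,4); WM=−∞
i=2 t=4 v=3: → [4,7); WM=2
i=3 t=5 v=1: → [4,8); WM=2
i=4 t=5 v=6: → [4,8); WM=2
i=5 t=9 v=3: → [9,12); WM=7
i=6 t=1 v=6: DROP (t<7-0); WM=7
i=7 t=9 v=9: → [9,12); WM=7
i=8 t=12 v=3: → [12,15); WM=10
i=9 t=9 v=4: DROP (t<10-0); WM=10
i=10 t=14 v=5: → [12,17); WM=10
i=11 t=15 v=3: → [12,18); WM=13
i=12 t=7 v=8: DROP (t<13-0); WM=13
i=13 t=16 v=8: → [12,19); WM=13

[0,4)=7 [4,8)=10 [9,12)=12 [12,19)=19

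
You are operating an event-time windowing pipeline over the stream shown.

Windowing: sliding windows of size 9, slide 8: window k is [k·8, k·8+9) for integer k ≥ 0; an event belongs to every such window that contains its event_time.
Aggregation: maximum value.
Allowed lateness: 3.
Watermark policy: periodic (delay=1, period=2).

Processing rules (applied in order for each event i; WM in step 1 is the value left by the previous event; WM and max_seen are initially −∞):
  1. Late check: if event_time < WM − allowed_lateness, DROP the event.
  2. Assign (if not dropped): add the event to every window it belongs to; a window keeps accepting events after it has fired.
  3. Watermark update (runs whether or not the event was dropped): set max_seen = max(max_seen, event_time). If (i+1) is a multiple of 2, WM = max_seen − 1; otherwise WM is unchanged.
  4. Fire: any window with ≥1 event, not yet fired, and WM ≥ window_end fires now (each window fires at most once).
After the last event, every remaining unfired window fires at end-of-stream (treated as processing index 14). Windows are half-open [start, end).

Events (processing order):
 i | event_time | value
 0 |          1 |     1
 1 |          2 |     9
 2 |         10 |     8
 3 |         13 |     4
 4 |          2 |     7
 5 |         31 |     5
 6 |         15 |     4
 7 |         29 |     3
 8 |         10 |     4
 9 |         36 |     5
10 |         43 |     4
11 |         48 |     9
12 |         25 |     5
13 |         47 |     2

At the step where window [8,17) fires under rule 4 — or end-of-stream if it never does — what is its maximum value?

8

i=0 t=1 v=1: → [0,9); WM=−∞
i=1 t=2 v=9: → [0,9); WM=1
i=2 t=10 v=8: → [8,17); WM=1
i=3 t=13 v=4: → [8,17); WM=12; [0,9) fires=9
i=4 t=2 v=7: DROP (t<12-3); WM=12
i=5 t=31 v=5: → [24,33); WM=30; [8,17) fires=8
i=6 t=15 v=4: DROP (t<30-3); WM=30
i=7 t=29 v=3: → [24,33); WM=30
i=8 t=10 v=4: DROP (t<30-3); WM=30
i=9 t=36 v=5: → [32,41); WM=35; [24,33) fires=5
i=10 t=43 v=4: → [40,49); WM=35
i=11 t=48 v=9: → [48,57),[40,49); WM=47; [32,41) fires=5
i=12 t=25 v=5: DROP (t<47-3); WM=47
i=13 t=47 v=2: → [40,49); WM=47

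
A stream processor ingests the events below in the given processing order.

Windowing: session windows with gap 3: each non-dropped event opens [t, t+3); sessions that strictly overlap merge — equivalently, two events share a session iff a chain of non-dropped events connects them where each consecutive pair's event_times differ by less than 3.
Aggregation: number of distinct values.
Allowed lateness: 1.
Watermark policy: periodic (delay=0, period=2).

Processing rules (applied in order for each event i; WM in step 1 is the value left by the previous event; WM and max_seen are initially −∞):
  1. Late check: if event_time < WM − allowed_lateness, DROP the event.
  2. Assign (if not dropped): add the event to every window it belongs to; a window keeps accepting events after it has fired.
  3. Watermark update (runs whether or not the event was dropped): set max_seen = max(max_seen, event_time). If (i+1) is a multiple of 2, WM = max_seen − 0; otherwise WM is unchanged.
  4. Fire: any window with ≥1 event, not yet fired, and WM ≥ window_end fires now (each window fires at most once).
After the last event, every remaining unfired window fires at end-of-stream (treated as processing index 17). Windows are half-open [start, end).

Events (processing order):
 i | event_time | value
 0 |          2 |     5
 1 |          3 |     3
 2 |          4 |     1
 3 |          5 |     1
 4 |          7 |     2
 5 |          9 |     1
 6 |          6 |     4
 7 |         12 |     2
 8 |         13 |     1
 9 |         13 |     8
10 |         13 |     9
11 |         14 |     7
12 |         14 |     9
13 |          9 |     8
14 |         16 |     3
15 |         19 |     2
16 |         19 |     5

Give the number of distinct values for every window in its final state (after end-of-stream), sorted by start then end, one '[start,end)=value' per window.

i=0 t=2 v=5: → [2,5); WM=−∞
i=1 t=3 v=3: → [2,6); WM=3
i=2 t=4 v=1: → [2,7); WM=3
i=3 t=5 v=1: → [2,8); WM=5
i=4 t=7 v=2: → [2,10); WM=5
i=5 t=9 v=1: → [2,12); WM=9
i=6 t=6 v=4: DROP (t<9-1); WM=9
i=7 t=12 v=2: → [12,15); WM=12
i=8 t=13 v=1: → [12,16); WM=12
i=9 t=13 v=8: → [12,16); WM=13
i=10 t=13 v=9: → [12,16); WM=13
i=11 t=14 v=7: → [12,17); WM=14
i=12 t=14 v=9: → [12,17); WM=14
i=13 t=9 v=8: DROP (t<14-1); WM=14
i=14 t=16 v=3: → [12,19); WM=14
i=15 t=19 v=2: → [19,22); WM=19
i=16 t=19 v=5: → [19,22); WM=19

[2,12)=4 [12,19)=6 [19,22)=2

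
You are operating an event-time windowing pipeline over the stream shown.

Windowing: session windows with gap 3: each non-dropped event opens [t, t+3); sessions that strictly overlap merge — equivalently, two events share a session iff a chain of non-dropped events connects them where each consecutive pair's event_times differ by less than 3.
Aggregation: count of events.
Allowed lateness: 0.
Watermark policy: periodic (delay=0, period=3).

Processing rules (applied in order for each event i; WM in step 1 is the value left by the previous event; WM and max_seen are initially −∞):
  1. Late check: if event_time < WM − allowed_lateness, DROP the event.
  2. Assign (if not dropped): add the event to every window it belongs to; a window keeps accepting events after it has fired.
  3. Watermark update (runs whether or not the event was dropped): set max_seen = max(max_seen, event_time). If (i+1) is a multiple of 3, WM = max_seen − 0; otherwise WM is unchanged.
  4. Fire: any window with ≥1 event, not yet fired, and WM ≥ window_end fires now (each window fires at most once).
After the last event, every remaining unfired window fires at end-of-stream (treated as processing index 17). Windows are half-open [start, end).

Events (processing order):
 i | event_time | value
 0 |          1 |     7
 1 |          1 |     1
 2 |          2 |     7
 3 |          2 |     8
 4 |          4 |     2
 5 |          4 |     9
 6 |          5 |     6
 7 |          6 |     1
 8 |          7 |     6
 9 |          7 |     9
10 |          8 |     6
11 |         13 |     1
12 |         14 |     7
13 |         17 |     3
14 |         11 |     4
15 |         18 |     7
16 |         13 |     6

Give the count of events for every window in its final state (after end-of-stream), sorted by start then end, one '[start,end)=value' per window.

[1,11)=11 [13,17)=2 [17,21)=2

i=0 t=1 v=7: → [1,4); WM=−∞
i=1 t=1 v=1: → [1,4); WM=−∞
i=2 t=2 v=7: → [1,5); WM=2
i=3 t=2 v=8: → [1,5); WM=2
i=4 t=4 v=2: → [1,7); WM=2
i=5 t=4 v=9: → [1,7); WM=4
i=6 t=5 v=6: → [1,8); WM=4
i=7 t=6 v=1: → [1,9); WM=4
i=8 t=7 v=6: → [1,10); WM=7
i=9 t=7 v=9: → [1,10); WM=7
i=10 t=8 v=6: → [1,11); WM=7
i=11 t=13 v=1: → [13,16); WM=13
i=12 t=14 v=7: → [13,17); WM=13
i=13 t=17 v=3: → [17,20); WM=13
i=14 t=11 v=4: DROP (t<13-0); WM=17
i=15 t=18 v=7: → [17,21); WM=17
i=16 t=13 v=6: DROP (t<17-0); WM=17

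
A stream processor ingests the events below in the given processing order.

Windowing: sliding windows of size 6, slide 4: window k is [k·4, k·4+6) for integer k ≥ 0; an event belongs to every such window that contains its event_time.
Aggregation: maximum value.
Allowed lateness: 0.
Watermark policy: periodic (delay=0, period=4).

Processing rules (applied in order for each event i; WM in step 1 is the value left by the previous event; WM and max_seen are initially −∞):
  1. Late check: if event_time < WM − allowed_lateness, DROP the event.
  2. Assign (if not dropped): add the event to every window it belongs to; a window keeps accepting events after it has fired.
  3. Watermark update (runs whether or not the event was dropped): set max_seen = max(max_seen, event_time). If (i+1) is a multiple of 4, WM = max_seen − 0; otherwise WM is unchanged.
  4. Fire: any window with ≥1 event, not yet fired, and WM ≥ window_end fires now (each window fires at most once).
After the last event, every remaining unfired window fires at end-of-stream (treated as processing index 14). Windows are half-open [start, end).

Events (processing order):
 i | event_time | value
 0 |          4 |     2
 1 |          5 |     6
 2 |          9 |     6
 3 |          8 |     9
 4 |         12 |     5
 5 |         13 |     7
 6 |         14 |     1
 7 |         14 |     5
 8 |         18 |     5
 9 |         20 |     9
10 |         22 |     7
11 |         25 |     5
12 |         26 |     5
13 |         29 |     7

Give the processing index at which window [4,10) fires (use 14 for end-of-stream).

7

i=0 t=4 v=2: → [4,10),[0,6); WM=−∞
i=1 t=5 v=6: → [4,10),[0,6); WM=−∞
i=2 t=9 v=6: → [8,14),[4,10); WM=−∞
i=3 t=8 v=9: → [8,14),[4,10); WM=9; [0,6) fires=6
i=4 t=12 v=5: → [12,18),[8,14); WM=9
i=5 t=13 v=7: → [12,18),[8,14); WM=9
i=6 t=14 v=1: → [12,18); WM=9
i=7 t=14 v=5: → [12,18); WM=14; [4,10) fires=9 [8,14) fires=9
i=8 t=18 v=5: → [16,22); WM=14
i=9 t=20 v=9: → [20,26),[16,22); WM=14
i=10 t=22 v=7: → [20,26); WM=14
i=11 t=25 v=5: → [24,30),[20,26); WM=25; [12,18) fires=7 [16,22) fires=9
i=12 t=26 v=5: → [24,30); WM=25
i=13 t=29 v=7: → [28,34),[24,30); WM=25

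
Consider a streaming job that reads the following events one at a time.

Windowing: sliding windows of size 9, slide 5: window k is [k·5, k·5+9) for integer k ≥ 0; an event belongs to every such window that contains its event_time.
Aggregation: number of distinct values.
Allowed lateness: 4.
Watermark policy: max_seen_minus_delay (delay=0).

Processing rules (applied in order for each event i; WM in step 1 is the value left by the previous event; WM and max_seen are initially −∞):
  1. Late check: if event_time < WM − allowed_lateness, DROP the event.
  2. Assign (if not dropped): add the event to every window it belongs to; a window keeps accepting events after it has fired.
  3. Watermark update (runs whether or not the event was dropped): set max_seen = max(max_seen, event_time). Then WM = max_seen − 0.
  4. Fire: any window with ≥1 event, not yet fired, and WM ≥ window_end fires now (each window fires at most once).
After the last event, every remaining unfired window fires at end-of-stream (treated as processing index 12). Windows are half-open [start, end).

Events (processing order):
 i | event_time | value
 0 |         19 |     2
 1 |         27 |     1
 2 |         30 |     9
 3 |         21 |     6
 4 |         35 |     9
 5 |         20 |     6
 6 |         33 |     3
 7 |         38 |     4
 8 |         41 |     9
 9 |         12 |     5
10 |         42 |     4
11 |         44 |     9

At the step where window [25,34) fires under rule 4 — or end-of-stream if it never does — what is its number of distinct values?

2

i=0 t=19 v=2: → [15,24); WM=19
i=1 t=27 v=1: → [25,34),[20,29); WM=27; [15,24) fires=1
i=2 t=30 v=9: → [30,39),[25,34); WM=30; [20,29) fires=1
i=3 t=21 v=6: DROP (t<30-4); WM=30
i=4 t=35 v=9: → [35,44),[30,39); WM=35; [25,34) fires=2
i=5 t=20 v=6: DROP (t<35-4); WM=35
i=6 t=33 v=3: → [30,39),[25,34); WM=35
i=7 t=38 v=4: → [35,44),[30,39); WM=38
i=8 t=41 v=9: → [40,49),[35,44); WM=41; [30,39) fires=3
i=9 t=12 v=5: DROP (t<41-4); WM=41
i=10 t=42 v=4: → [40,49),[35,44); WM=42
i=11 t=44 v=9: → [40,49); WM=44; [35,44) fires=2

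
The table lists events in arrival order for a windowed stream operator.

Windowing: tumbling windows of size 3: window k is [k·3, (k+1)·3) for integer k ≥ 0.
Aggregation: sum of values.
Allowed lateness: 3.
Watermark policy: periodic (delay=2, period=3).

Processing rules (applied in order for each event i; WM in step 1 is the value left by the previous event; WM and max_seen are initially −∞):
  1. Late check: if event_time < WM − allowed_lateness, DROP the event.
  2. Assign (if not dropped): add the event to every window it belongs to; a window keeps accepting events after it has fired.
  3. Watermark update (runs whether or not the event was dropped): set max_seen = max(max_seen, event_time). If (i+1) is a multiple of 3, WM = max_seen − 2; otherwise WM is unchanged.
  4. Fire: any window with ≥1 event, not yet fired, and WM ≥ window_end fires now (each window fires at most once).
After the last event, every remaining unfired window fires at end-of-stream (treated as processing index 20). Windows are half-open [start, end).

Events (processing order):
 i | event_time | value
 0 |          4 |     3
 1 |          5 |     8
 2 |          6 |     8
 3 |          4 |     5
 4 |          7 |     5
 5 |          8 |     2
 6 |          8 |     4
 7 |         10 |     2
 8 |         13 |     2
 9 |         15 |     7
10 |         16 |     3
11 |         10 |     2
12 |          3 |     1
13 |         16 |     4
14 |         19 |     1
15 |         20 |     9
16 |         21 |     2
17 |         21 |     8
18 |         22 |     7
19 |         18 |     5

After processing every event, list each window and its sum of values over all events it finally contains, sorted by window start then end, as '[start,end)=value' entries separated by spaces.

i=0 t=4 v=3: → [3,6); WM=−∞
i=1 t=5 v=8: → [3,6); WM=−∞
i=2 t=6 v=8: → [6,9); WM=4
i=3 t=4 v=5: → [3,6); WM=4
i=4 t=7 v=5: → [6,9); WM=4
i=5 t=8 v=2: → [6,9); WM=6; [3,6) fires=16
i=6 t=8 v=4: → [6,9); WM=6
i=7 t=10 v=2: → [9,12); WM=6
i=8 t=13 v=2: → [12,15); WM=11; [6,9) fires=19
i=9 t=15 v=7: → [15,18); WM=11
i=10 t=16 v=3: → [15,18); WM=11
i=11 t=10 v=2: → [9,12); WM=14; [9,12) fires=4
i=12 t=3 v=1: DROP (t<14-3); WM=14
i=13 t=16 v=4: → [15,18); WM=14
i=14 t=19 v=1: → [18,21); WM=17; [12,15) fires=2
i=15 t=20 v=9: → [18,21); WM=17
i=16 t=21 v=2: → [21,24); WM=17
i=17 t=21 v=8: → [21,24); WM=19; [15,18) fires=14
i=18 t=22 v=7: → [21,24); WM=19
i=19 t=18 v=5: → [18,21); WM=19

[3,6)=16 [6,9)=19 [9,12)=4 [12,15)=2 [15,18)=14 [18,21)=15 [21,24)=17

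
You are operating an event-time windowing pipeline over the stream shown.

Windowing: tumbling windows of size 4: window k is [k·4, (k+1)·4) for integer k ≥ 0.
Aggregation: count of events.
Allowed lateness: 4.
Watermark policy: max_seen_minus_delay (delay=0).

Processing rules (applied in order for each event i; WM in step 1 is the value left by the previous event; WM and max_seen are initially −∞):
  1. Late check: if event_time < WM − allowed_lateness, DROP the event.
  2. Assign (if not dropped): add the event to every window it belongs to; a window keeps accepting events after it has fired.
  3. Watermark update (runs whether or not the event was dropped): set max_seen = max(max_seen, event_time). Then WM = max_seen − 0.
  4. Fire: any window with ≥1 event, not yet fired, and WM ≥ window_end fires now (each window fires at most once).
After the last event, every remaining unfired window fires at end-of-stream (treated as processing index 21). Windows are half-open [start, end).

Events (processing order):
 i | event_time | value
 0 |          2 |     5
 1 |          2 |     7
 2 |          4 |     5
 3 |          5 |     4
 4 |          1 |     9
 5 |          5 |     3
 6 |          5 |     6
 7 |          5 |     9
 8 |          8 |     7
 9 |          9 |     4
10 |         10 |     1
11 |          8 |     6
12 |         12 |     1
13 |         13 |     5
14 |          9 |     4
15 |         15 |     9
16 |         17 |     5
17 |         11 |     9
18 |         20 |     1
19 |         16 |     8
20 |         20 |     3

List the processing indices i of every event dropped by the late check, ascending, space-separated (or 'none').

i=0 t=2 v=5: → [0,4); WM=2
i=1 t=2 v=7: → [0,4); WM=2
i=2 t=4 v=5: → [4,8); WM=4; [0,4) fires=2
i=3 t=5 v=4: → [4,8); WM=5
i=4 t=1 v=9: → [0,4); WM=5
i=5 t=5 v=3: → [4,8); WM=5
i=6 t=5 v=6: → [4,8); WM=5
i=7 t=5 v=9: → [4,8); WM=5
i=8 t=8 v=7: → [8,12); WM=8; [4,8) fires=5
i=9 t=9 v=4: → [8,12); WM=9
i=10 t=10 v=1: → [8,12); WM=10
i=11 t=8 v=6: → [8,12); WM=10
i=12 t=12 v=1: → [12,16); WM=12; [8,12) fires=4
i=13 t=13 v=5: → [12,16); WM=13
i=14 t=9 v=4: → [8,12); WM=13
i=15 t=15 v=9: → [12,16); WM=15
i=16 t=17 v=5: → [16,20); WM=17; [12,16) fires=3
i=17 t=11 v=9: DROP (t<17-4); WM=17
i=18 t=20 v=1: → [20,24); WM=20; [16,20) fires=1
i=19 t=16 v=8: → [16,20); WM=20
i=20 t=20 v=3: → [20,24); WM=20

17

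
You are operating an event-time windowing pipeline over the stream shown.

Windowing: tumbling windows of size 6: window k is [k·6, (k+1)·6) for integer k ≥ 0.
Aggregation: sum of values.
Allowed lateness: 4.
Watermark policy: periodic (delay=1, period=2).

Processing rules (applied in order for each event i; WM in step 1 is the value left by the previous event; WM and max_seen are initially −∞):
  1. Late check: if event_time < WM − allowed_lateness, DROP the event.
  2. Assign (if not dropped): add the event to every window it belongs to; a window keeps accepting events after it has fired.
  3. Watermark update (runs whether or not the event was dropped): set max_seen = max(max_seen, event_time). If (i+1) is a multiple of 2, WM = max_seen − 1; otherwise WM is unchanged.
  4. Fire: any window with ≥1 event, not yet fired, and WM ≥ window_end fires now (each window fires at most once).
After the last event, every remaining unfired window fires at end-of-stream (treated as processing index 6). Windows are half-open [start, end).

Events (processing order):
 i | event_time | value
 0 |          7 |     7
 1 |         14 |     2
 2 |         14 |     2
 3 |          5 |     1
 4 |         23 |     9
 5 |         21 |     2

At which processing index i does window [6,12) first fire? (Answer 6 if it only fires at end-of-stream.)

1

i=0 t=7 v=7: → [6,12); WM=−∞
i=1 t=14 v=2: → [12,18); WM=13; [6,12) fires=7
i=2 t=14 v=2: → [12,18); WM=13
i=3 t=5 v=1: DROP (t<13-4); WM=13
i=4 t=23 v=9: → [18,24); WM=13
i=5 t=21 v=2: → [18,24); WM=22; [12,18) fires=4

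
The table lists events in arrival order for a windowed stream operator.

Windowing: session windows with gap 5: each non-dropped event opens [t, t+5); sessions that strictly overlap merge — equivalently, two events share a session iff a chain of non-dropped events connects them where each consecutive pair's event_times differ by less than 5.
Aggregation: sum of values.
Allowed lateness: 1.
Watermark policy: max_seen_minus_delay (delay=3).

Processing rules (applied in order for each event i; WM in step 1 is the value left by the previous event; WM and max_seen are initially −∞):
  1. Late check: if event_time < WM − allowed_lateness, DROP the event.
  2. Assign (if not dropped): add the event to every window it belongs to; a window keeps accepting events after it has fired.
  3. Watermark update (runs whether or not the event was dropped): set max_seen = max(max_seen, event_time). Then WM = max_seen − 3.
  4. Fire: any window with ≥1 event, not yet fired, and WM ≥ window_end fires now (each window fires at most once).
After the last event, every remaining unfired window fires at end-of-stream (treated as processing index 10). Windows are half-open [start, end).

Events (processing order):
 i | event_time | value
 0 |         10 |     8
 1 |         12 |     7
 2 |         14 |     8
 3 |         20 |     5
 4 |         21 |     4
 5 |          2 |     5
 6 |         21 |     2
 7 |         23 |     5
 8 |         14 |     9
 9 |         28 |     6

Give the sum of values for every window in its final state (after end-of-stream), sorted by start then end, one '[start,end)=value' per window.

[10,19)=23 [20,28)=16 [28,33)=6

i=0 t=10 v=8: → [10,15); WM=7
i=1 t=12 v=7: → [10,17); WM=9
i=2 t=14 v=8: → [10,19); WM=11
i=3 t=20 v=5: → [20,25); WM=17
i=4 t=21 v=4: → [20,26); WM=18
i=5 t=2 v=5: DROP (t<18-1); WM=18
i=6 t=21 v=2: → [20,26); WM=18
i=7 t=23 v=5: → [20,28); WM=20
i=8 t=14 v=9: DROP (t<20-1); WM=20
i=9 t=28 v=6: → [28,33); WM=25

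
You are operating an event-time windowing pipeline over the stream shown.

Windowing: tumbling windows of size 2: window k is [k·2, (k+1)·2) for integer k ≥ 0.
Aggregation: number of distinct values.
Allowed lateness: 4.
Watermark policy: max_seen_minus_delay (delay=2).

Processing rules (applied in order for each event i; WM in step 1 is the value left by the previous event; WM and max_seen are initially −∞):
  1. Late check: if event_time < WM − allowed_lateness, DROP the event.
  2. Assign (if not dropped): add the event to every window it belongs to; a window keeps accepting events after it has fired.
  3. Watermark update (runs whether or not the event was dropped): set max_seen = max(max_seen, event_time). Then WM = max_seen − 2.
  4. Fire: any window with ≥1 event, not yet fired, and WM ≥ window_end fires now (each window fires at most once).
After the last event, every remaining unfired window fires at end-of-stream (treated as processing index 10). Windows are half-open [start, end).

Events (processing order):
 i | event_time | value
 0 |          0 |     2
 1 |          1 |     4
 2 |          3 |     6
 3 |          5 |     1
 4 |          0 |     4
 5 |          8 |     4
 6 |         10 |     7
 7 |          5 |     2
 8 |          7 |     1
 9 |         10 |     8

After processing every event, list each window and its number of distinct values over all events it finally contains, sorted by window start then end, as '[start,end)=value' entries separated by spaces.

[0,2)=2 [2,4)=1 [4,6)=2 [6,8)=1 [8,10)=1 [10,12)=2

i=0 t=0 v=2: → [0,2); WM=-2
i=1 t=1 v=4: → [0,2); WM=-1
i=2 t=3 v=6: → [2,4); WM=1
i=3 t=5 v=1: → [4,6); WM=3; [0,2) fires=2
i=4 t=0 v=4: → [0,2); WM=3
i=5 t=8 v=4: → [8,10); WM=6; [2,4) fires=1 [4,6) fires=1
i=6 t=10 v=7: → [10,12); WM=8
i=7 t=5 v=2: → [4,6); WM=8
i=8 t=7 v=1: → [6,8); WM=8; [6,8) fires=1
i=9 t=10 v=8: → [10,12); WM=8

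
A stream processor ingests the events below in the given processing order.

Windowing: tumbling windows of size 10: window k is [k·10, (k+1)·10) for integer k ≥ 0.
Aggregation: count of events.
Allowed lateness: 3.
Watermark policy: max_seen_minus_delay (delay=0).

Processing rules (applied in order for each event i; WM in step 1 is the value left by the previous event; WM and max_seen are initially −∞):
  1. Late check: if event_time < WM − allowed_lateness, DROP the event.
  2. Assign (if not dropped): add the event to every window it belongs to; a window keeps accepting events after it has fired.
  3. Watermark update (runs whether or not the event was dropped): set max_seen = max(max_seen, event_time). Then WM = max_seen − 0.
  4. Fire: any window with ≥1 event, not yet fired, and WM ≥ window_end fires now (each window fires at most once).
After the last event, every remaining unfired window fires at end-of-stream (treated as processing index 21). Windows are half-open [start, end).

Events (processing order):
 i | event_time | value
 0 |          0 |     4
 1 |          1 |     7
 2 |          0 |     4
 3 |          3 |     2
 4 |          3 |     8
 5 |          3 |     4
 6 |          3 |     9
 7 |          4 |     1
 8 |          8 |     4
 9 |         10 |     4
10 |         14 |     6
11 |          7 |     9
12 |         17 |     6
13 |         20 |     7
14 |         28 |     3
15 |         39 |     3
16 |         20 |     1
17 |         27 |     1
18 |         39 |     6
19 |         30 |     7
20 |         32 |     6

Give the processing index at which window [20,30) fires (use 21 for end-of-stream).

i=0 t=0 v=4: → [0,10); WM=0
i=1 t=1 v=7: → [0,10); WM=1
i=2 t=0 v=4: → [0,10); WM=1
i=3 t=3 v=2: → [0,10); WM=3
i=4 t=3 v=8: → [0,10); WM=3
i=5 t=3 v=4: → [0,10); WM=3
i=6 t=3 v=9: → [0,10); WM=3
i=7 t=4 v=1: → [0,10); WM=4
i=8 t=8 v=4: → [0,10); WM=8
i=9 t=10 v=4: → [10,20); WM=10; [0,10) fires=9
i=10 t=14 v=6: → [10,20); WM=14
i=11 t=7 v=9: DROP (t<14-3); WM=14
i=12 t=17 v=6: → [10,20); WM=17
i=13 t=20 v=7: → [20,30); WM=20; [10,20) fires=3
i=14 t=28 v=3: → [20,30); WM=28
i=15 t=39 v=3: → [30,40); WM=39; [20,30) fires=2
i=16 t=20 v=1: DROP (t<39-3); WM=39
i=17 t=27 v=1: DROP (t<39-3); WM=39
i=18 t=39 v=6: → [30,40); WM=39
i=19 t=30 v=7: DROP (t<39-3); WM=39
i=20 t=32 v=6: DROP (t<39-3); WM=39

15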